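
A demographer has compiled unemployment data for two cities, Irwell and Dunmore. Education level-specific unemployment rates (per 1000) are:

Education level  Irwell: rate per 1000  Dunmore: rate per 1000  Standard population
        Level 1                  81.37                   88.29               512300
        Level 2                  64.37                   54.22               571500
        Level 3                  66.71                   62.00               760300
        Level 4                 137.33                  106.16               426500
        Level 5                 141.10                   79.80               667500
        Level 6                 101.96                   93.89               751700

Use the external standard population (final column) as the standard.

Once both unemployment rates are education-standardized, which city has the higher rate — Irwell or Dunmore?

Standard total = 3689800; weights = 0.1388, 0.1549, 0.2061, 0.1156, 0.1809, 0.2037.
Irwell: 0.1388×81.37 + 0.1549×64.37 + 0.2061×66.71 + 0.1156×137.33 + 0.1809×141.10 + 0.2037×101.96 = 97.1846 per 1000.
Dunmore: 0.1388×88.29 + 0.1549×54.22 + 0.2061×62.00 + 0.1156×106.16 + 0.1809×79.80 + 0.2037×93.89 = 79.2664 per 1000.

Irwell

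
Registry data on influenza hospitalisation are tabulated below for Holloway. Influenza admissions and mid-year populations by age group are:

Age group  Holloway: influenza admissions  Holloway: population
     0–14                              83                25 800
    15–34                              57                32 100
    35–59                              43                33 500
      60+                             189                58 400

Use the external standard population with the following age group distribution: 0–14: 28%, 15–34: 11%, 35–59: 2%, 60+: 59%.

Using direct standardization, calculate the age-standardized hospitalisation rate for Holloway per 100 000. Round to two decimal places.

Age-specific rates per 100 000 for Holloway: 321.71, 177.57, 128.36, 323.63.
Standard weights: 0.28, 0.11, 0.02, 0.59.
Standardized rate: 0.2800×321.71 + 0.1100×177.57 + 0.0200×128.36 + 0.5900×323.63 = 303.1192 per 100 000.

303.12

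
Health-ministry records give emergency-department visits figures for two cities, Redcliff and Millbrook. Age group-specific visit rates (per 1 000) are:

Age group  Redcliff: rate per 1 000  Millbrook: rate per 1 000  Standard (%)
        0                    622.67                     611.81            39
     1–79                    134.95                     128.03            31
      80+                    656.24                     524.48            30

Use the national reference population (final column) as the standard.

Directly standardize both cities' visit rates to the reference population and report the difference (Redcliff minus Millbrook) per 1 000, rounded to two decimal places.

45.91

Standard weights: 0.39, 0.31, 0.30.
Redcliff: 0.3900×622.67 + 0.3100×134.95 + 0.3000×656.24 = 481.5478 per 1 000.
Millbrook: 0.3900×611.81 + 0.3100×128.03 + 0.3000×524.48 = 435.6392 per 1 000.
Difference = 481.5478 − 435.6392 = 45.9086.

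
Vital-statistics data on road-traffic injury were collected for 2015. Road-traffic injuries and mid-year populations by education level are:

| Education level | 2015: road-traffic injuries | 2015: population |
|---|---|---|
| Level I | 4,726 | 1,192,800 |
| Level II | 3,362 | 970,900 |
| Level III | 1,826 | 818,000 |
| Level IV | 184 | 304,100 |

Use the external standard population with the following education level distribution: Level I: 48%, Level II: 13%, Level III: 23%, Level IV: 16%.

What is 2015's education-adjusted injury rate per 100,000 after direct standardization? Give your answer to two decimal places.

Education-specific rates per 100,000 for 2015: 396.21, 346.28, 223.23, 60.51.
Standard weights: 0.48, 0.13, 0.23, 0.16.
Standardized rate: 0.4800×396.21 + 0.1300×346.28 + 0.2300×223.23 + 0.1600×60.51 = 296.2204 per 100,000.

296.22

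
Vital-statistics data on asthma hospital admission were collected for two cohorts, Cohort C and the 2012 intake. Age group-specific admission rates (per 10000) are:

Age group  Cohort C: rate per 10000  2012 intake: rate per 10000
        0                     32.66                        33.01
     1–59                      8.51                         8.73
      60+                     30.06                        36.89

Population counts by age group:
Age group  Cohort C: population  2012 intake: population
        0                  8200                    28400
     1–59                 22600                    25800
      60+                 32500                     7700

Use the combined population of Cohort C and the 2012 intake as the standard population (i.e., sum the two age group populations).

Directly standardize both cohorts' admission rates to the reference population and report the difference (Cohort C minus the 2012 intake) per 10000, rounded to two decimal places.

Combined standard total = 125200; weights = 0.2923, 0.3866, 0.3211.
Cohort C: 0.2923×32.66 + 0.3866×8.51 + 0.3211×30.06 = 22.4892 per 10000.
The 2012 intake: 0.2923×33.01 + 0.3866×8.73 + 0.3211×36.89 = 24.8696 per 10000.
Difference = 22.4892 − 24.8696 = -2.3804.

-2.38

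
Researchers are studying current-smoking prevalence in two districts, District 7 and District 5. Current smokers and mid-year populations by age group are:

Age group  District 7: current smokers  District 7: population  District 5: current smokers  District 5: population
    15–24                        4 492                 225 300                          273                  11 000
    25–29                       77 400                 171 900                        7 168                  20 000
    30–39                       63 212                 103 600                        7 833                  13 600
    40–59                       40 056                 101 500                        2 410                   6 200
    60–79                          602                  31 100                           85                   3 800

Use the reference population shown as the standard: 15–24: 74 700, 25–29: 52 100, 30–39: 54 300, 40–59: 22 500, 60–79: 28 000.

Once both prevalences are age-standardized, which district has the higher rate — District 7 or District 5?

District 7

Age-specific rates per 1 000 for District 7: 19.938, 450.262, 610.154, 394.640, 19.357.
For District 5: 24.818, 358.400, 575.956, 388.710, 22.368.
Standard total = 231 600; weights = 0.3225, 0.2250, 0.2345, 0.0972, 0.1209.
District 7: 0.3225×19.938 + 0.2250×450.262 + 0.2345×610.154 + 0.0972×394.640 + 0.1209×19.357 = 291.4542 per 1 000.
District 5: 0.3225×24.818 + 0.2250×358.400 + 0.2345×575.956 + 0.0972×388.710 + 0.1209×22.368 = 264.1332 per 1 000.
The crude rates (293.28 vs 325.44) would put District 5 higher, but that reflects its age composition; once standardized to a common age structure, District 7 has the higher underlying rate.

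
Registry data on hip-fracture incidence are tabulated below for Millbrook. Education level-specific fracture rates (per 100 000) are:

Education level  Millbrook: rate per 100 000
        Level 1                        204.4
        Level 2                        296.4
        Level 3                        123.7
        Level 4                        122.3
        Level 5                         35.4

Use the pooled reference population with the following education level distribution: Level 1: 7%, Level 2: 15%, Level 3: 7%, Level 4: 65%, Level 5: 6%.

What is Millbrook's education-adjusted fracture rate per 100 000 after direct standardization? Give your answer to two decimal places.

149.05

Standard weights: 0.07, 0.15, 0.07, 0.65, 0.06.
Standardized rate: 0.0700×204.4 + 0.1500×296.4 + 0.0700×123.7 + 0.6500×122.3 + 0.0600×35.4 = 149.0460 per 100 000.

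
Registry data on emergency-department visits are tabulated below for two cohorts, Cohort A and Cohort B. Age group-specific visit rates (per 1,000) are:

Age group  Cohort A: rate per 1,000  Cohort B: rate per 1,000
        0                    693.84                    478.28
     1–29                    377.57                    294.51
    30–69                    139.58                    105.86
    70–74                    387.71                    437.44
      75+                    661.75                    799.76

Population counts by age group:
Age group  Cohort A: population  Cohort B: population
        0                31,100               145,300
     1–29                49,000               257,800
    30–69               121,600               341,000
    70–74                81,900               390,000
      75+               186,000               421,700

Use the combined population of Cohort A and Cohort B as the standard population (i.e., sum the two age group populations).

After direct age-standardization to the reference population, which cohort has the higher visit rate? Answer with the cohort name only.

Cohort B

Combined standard total = 2,025,400; weights = 0.0871, 0.1515, 0.2284, 0.2330, 0.3000.
Cohort A: 0.0871×693.84 + 0.1515×377.57 + 0.2284×139.58 + 0.2330×387.71 + 0.3000×661.75 = 438.3862 per 1,000.
Cohort B: 0.0871×478.28 + 0.1515×294.51 + 0.2284×105.86 + 0.2330×437.44 + 0.3000×799.76 = 452.3241 per 1,000.
The crude rates (451.22 vs 443.10) would put Cohort A higher, but that reflects its age composition; once standardized to a common age structure, Cohort B has the higher underlying rate.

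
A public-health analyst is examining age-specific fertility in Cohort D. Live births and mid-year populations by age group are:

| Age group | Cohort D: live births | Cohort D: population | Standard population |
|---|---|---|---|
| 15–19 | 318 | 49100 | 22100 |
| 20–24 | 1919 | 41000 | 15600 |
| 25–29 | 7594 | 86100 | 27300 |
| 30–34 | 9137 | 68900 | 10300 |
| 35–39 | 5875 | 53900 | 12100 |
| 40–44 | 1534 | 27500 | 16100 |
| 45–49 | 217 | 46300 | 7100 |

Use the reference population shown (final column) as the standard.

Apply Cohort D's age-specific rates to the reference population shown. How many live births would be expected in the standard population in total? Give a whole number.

6897

Age-specific rates per 1000 for Cohort D: 6.477, 46.805, 88.200, 132.612, 108.998, 55.782, 4.687.
Expected live births = Σ (standard pop × age-specific rate ÷ 1000)
= 22100×6.477/1000 + 15600×46.805/1000 + 27300×88.200/1000 + 10300×132.612/1000 + 12100×108.998/1000 + 16100×55.782/1000 + 7100×4.687/1000
= 143.13 + 730.16 + 2407.85 + 1365.91 + 1318.88 + 898.09 + 33.28 = 6897.29.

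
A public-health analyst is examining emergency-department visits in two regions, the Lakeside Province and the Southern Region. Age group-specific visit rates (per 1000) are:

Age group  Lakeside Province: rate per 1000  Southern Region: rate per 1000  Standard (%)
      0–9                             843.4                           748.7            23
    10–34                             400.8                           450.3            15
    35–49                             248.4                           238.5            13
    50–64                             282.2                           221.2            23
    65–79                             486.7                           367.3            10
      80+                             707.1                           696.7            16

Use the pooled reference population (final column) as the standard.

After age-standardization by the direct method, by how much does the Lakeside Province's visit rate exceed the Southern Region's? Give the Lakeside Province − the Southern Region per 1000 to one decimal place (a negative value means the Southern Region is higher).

Standard weights: 0.23, 0.15, 0.13, 0.23, 0.10, 0.16.
The Lakeside Province: 0.2300×843.4 + 0.1500×400.8 + 0.1300×248.4 + 0.2300×282.2 + 0.1000×486.7 + 0.1600×707.1 = 513.1060 per 1000.
The Southern Region: 0.2300×748.7 + 0.1500×450.3 + 0.1300×238.5 + 0.2300×221.2 + 0.1000×367.3 + 0.1600×696.7 = 469.8290 per 1000.
Difference = 513.1060 − 469.8290 = 43.2770.

43.3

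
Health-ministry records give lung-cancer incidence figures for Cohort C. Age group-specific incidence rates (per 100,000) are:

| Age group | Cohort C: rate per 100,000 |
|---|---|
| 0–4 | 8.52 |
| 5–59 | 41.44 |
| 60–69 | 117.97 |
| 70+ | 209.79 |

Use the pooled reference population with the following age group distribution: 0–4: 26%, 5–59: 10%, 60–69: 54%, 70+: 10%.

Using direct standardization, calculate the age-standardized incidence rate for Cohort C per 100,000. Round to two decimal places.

Standard weights: 0.26, 0.10, 0.54, 0.10.
Standardized rate: 0.2600×8.52 + 0.1000×41.44 + 0.5400×117.97 + 0.1000×209.79 = 91.0420 per 100,000.

91.04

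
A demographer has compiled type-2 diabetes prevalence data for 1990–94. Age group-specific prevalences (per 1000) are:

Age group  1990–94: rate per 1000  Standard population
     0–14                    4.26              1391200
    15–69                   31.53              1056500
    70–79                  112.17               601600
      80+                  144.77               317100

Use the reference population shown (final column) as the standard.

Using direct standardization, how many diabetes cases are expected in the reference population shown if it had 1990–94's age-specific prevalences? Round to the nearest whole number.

152626

Expected diabetes cases = Σ (standard pop × age-specific rate ÷ 1000)
= 1391200×4.26/1000 + 1056500×31.53/1000 + 601600×112.17/1000 + 317100×144.77/1000
= 5926.51 + 33311.44 + 67481.47 + 45906.57 = 152626.00.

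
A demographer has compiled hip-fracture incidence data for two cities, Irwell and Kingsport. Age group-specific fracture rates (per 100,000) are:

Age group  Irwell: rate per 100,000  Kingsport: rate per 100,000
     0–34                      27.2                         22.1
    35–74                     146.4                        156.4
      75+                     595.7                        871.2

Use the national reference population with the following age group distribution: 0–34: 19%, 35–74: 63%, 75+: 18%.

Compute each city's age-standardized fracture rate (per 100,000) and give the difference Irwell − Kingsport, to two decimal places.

-54.92

Standard weights: 0.19, 0.63, 0.18.
Irwell: 0.1900×27.2 + 0.6300×146.4 + 0.1800×595.7 = 204.6260 per 100,000.
Kingsport: 0.1900×22.1 + 0.6300×156.4 + 0.1800×871.2 = 259.5470 per 100,000.
Difference = 204.6260 − 259.5470 = -54.9210.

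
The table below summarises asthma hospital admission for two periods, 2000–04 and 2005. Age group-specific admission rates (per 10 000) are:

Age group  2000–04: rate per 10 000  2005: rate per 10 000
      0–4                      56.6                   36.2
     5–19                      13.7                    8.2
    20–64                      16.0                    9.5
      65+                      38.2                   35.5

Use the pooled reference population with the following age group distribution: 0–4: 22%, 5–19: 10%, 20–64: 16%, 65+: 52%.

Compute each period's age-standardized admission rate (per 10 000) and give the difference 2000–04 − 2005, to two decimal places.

7.48

Standard weights: 0.22, 0.10, 0.16, 0.52.
2000–04: 0.2200×56.6 + 0.1000×13.7 + 0.1600×16.0 + 0.5200×38.2 = 36.2460 per 10 000.
2005: 0.2200×36.2 + 0.1000×8.2 + 0.1600×9.5 + 0.5200×35.5 = 28.7640 per 10 000.
Difference = 36.2460 − 28.7640 = 7.4820.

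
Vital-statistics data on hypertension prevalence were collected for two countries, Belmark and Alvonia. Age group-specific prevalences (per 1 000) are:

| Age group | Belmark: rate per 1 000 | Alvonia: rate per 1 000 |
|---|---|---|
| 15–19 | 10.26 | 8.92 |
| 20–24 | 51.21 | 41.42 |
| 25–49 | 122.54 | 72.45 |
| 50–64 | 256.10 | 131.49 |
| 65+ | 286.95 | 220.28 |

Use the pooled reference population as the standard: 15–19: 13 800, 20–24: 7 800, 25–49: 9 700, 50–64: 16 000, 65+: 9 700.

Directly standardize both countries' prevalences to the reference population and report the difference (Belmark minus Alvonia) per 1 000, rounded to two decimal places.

Standard total = 57 000; weights = 0.2421, 0.1368, 0.1702, 0.2807, 0.1702.
Belmark: 0.2421×10.26 + 0.1368×51.21 + 0.1702×122.54 + 0.2807×256.10 + 0.1702×286.95 = 151.0645 per 1 000.
Alvonia: 0.2421×8.92 + 0.1368×41.42 + 0.1702×72.45 + 0.2807×131.49 + 0.1702×220.28 = 94.5525 per 1 000.
Difference = 151.0645 − 94.5525 = 56.5120.

56.51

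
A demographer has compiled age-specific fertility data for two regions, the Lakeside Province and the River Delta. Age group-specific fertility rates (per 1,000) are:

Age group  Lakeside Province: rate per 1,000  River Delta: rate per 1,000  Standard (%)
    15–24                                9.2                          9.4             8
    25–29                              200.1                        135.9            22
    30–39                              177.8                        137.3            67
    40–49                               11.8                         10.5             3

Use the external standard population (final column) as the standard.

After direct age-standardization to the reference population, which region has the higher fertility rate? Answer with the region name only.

Lakeside Province

Standard weights: 0.08, 0.22, 0.67, 0.03.
The Lakeside Province: 0.0800×9.2 + 0.2200×200.1 + 0.6700×177.8 + 0.0300×11.8 = 164.2380 per 1,000.
The River Delta: 0.0800×9.4 + 0.2200×135.9 + 0.6700×137.3 + 0.0300×10.5 = 122.9560 per 1,000.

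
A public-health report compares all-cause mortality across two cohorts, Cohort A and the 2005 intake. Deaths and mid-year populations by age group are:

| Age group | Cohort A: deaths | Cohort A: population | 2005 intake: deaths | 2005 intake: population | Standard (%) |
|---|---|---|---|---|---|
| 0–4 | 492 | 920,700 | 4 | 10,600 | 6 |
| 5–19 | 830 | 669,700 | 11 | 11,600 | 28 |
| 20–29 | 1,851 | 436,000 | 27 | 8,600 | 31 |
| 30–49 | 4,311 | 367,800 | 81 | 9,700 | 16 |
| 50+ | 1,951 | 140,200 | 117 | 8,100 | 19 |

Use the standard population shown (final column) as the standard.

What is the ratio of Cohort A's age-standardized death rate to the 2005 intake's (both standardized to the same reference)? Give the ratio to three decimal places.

Age-specific rates per 100,000 for Cohort A: 53.44, 123.94, 424.54, 1172.10, 1391.58.
For the 2005 intake: 37.74, 94.83, 313.95, 835.05, 1444.44.
Standard weights: 0.06, 0.28, 0.31, 0.16, 0.19.
Cohort A: 0.0600×53.44 + 0.2800×123.94 + 0.3100×424.54 + 0.1600×1172.10 + 0.1900×1391.58 = 621.4537 per 100,000.
The 2005 intake: 0.0600×37.74 + 0.2800×94.83 + 0.3100×313.95 + 0.1600×835.05 + 0.1900×1444.44 = 534.1941 per 100,000.
Ratio = 621.4537 ÷ 534.1941 = 1.16335.

1.163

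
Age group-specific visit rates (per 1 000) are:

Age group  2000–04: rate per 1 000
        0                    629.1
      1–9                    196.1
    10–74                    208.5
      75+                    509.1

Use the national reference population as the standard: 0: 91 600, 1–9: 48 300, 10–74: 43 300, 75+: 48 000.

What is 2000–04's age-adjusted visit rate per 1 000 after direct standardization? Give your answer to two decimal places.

Standard total = 231 200; weights = 0.3962, 0.2089, 0.1873, 0.2076.
Standardized rate: 0.3962×629.1 + 0.2089×196.1 + 0.1873×208.5 + 0.2076×509.1 = 434.9569 per 1 000.

434.96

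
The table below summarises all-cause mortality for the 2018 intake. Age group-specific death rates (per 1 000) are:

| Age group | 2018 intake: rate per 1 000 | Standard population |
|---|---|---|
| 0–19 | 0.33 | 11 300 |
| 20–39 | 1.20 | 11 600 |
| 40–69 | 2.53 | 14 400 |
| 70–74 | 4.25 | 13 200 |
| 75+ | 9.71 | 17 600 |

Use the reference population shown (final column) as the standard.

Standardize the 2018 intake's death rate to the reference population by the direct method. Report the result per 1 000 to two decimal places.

4.13

Standard total = 68 100; weights = 0.1659, 0.1703, 0.2115, 0.1938, 0.2584.
Standardized rate: 0.1659×0.33 + 0.1703×1.20 + 0.2115×2.53 + 0.1938×4.25 + 0.2584×9.71 = 4.1274 per 1 000.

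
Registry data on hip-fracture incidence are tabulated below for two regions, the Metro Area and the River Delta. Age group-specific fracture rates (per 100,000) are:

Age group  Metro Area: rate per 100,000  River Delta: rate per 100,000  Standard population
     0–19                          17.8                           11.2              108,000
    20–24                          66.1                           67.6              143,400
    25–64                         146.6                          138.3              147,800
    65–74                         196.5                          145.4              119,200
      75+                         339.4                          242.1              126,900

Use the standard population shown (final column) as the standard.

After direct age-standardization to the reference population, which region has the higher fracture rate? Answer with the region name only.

Standard total = 645,300; weights = 0.1674, 0.2222, 0.2290, 0.1847, 0.1967.
The Metro Area: 0.1674×17.8 + 0.2222×66.1 + 0.2290×146.6 + 0.1847×196.5 + 0.1967×339.4 = 154.2868 per 100,000.
The River Delta: 0.1674×11.2 + 0.2222×67.6 + 0.2290×138.3 + 0.1847×145.4 + 0.1967×242.1 = 123.0410 per 100,000.

Metro Area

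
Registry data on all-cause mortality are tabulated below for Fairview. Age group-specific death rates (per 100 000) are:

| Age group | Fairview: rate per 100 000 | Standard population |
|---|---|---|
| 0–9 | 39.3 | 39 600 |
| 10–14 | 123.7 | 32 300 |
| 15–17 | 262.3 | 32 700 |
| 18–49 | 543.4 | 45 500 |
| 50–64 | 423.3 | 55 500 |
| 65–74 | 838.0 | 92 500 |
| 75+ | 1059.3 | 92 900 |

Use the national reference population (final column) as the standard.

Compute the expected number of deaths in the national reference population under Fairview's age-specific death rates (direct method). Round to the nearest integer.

2383

Expected deaths = Σ (standard pop × age-specific rate ÷ 100 000)
= 39 600×39.3/100 000 + 32 300×123.7/100 000 + 32 700×262.3/100 000 + 45 500×543.4/100 000 + 55 500×423.3/100 000 + 92 500×838.0/100 000 + 92 900×1059.3/100 000
= 15.56 + 39.96 + 85.77 + 247.25 + 234.93 + 775.15 + 984.09 = 2382.71.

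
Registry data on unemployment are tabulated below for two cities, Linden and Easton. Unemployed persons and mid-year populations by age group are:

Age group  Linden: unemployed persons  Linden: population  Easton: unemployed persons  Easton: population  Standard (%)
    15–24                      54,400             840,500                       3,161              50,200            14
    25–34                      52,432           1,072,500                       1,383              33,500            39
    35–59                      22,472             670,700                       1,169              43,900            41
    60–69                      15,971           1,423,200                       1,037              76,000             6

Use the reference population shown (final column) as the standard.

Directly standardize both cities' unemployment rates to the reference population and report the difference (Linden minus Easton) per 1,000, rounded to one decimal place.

5.9

Age-specific rates per 1,000 for Linden: 64.723, 48.888, 33.505, 11.222.
For Easton: 62.968, 41.284, 26.629, 13.645.
Standard weights: 0.14, 0.39, 0.41, 0.06.
Linden: 0.1400×64.723 + 0.3900×48.888 + 0.4100×33.505 + 0.0600×11.222 = 42.5379 per 1,000.
Easton: 0.1400×62.968 + 0.3900×41.284 + 0.4100×26.629 + 0.0600×13.645 = 36.6526 per 1,000.
Difference = 42.5379 − 36.6526 = 5.8854.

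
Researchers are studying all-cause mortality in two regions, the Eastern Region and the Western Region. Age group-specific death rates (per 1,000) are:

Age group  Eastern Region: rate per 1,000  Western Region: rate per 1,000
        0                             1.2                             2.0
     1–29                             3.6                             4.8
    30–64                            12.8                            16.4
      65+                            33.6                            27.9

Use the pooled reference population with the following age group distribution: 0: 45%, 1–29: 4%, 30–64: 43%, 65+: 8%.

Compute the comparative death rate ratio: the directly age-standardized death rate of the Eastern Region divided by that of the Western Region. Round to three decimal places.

0.855

Standard weights: 0.45, 0.04, 0.43, 0.08.
The Eastern Region: 0.4500×1.2 + 0.0400×3.6 + 0.4300×12.8 + 0.0800×33.6 = 8.8760 per 1,000.
The Western Region: 0.4500×2.0 + 0.0400×4.8 + 0.4300×16.4 + 0.0800×27.9 = 10.3760 per 1,000.
Ratio = 8.8760 ÷ 10.3760 = 0.85544.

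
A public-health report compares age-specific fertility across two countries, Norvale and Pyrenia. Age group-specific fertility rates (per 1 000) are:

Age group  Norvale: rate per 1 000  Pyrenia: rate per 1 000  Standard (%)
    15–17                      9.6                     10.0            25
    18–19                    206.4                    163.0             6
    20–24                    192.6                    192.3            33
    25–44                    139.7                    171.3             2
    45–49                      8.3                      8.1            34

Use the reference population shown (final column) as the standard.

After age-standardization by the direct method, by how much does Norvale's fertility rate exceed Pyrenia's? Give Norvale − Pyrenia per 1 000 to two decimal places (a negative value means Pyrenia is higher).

2.04

Standard weights: 0.25, 0.06, 0.33, 0.02, 0.34.
Norvale: 0.2500×9.6 + 0.0600×206.4 + 0.3300×192.6 + 0.0200×139.7 + 0.3400×8.3 = 83.9580 per 1 000.
Pyrenia: 0.2500×10.0 + 0.0600×163.0 + 0.3300×192.3 + 0.0200×171.3 + 0.3400×8.1 = 81.9190 per 1 000.
Difference = 83.9580 − 81.9190 = 2.0390.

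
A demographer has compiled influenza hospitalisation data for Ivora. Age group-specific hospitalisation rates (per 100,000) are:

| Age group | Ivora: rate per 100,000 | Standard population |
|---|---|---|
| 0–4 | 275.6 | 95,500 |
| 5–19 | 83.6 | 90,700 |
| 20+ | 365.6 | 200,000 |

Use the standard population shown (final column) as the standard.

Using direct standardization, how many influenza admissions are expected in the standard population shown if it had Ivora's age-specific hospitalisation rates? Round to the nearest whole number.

1070

Expected influenza admissions = Σ (standard pop × age-specific rate ÷ 100,000)
= 95,500×275.6/100,000 + 90,700×83.6/100,000 + 200,000×365.6/100,000
= 263.20 + 75.83 + 731.20 = 1070.22.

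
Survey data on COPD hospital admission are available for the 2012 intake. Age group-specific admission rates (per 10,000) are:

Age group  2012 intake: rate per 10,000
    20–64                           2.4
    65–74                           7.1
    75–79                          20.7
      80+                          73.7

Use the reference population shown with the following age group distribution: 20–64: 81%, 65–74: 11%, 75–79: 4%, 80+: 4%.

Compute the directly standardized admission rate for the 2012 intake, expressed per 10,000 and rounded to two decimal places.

Standard weights: 0.81, 0.11, 0.04, 0.04.
Standardized rate: 0.8100×2.4 + 0.1100×7.1 + 0.0400×20.7 + 0.0400×73.7 = 6.5010 per 10,000.

6.50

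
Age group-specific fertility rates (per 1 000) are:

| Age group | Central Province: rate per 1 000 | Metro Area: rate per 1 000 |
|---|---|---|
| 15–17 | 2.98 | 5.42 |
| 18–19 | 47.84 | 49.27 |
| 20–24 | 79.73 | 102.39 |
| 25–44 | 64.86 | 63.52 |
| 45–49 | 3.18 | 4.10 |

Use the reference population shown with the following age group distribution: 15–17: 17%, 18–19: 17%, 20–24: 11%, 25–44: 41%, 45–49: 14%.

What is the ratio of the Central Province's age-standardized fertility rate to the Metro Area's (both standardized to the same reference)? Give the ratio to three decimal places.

Standard weights: 0.17, 0.17, 0.11, 0.41, 0.14.
The Central Province: 0.1700×2.98 + 0.1700×47.84 + 0.1100×79.73 + 0.4100×64.86 + 0.1400×3.18 = 44.4475 per 1 000.
The Metro Area: 0.1700×5.42 + 0.1700×49.27 + 0.1100×102.39 + 0.4100×63.52 + 0.1400×4.10 = 47.1774 per 1 000.
Ratio = 44.4475 ÷ 47.1774 = 0.94214.

0.942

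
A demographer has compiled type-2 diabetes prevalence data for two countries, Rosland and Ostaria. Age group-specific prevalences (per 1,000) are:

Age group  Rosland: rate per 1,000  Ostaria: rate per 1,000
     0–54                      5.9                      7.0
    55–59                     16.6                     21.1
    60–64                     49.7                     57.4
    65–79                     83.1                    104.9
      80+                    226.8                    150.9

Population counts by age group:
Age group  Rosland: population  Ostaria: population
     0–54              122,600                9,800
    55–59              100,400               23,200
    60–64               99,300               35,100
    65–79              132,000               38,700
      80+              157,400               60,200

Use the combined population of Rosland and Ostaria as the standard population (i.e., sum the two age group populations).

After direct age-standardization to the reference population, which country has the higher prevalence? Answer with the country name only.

Combined standard total = 778,700; weights = 0.1700, 0.1587, 0.1726, 0.2192, 0.2794.
Rosland: 0.1700×5.9 + 0.1587×16.6 + 0.1726×49.7 + 0.2192×83.1 + 0.2794×226.8 = 93.8095 per 1,000.
Ostaria: 0.1700×7.0 + 0.1587×21.1 + 0.1726×57.4 + 0.2192×104.9 + 0.2794×150.9 = 79.6091 per 1,000.
The crude rates (88.27 vs 94.11) would put Ostaria higher, but that reflects its age composition; once standardized to a common age structure, Rosland has the higher underlying rate.

Rosland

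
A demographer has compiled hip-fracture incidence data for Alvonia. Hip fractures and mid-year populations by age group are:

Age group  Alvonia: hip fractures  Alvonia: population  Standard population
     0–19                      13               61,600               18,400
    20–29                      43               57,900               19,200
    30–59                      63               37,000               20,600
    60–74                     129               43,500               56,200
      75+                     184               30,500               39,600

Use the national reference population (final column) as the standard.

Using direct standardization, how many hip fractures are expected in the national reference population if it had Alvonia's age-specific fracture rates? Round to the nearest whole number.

459

Age-specific rates per 100,000 for Alvonia: 21.10, 74.27, 170.27, 296.55, 603.28.
Expected hip fractures = Σ (standard pop × age-specific rate ÷ 100,000)
= 18,400×21.10/100,000 + 19,200×74.27/100,000 + 20,600×170.27/100,000 + 56,200×296.55/100,000 + 39,600×603.28/100,000
= 3.88 + 14.26 + 35.08 + 166.66 + 238.90 = 458.78.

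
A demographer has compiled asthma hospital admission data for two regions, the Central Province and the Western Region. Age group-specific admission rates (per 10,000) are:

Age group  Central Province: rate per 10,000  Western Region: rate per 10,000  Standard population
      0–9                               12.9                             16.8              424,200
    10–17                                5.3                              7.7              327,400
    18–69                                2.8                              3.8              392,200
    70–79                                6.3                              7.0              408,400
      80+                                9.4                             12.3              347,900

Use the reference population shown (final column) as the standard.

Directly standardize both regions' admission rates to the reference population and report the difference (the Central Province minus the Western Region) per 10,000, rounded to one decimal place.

Standard total = 1,900,100; weights = 0.2233, 0.1723, 0.2064, 0.2149, 0.1831.
The Central Province: 0.2233×12.9 + 0.1723×5.3 + 0.2064×2.8 + 0.2149×6.3 + 0.1831×9.4 = 7.4463 per 10,000.
The Western Region: 0.2233×16.8 + 0.1723×7.7 + 0.2064×3.8 + 0.2149×7.0 + 0.1831×12.3 = 9.6184 per 10,000.
Difference = 7.4463 − 9.6184 = -2.1721.

-2.2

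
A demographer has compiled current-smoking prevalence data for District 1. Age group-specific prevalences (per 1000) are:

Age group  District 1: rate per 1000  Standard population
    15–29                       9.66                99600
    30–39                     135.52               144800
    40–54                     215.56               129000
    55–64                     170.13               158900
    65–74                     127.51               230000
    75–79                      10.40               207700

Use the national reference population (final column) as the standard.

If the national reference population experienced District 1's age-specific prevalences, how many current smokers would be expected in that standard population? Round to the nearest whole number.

106914

Expected current smokers = Σ (standard pop × age-specific rate ÷ 1000)
= 99600×9.66/1000 + 144800×135.52/1000 + 129000×215.56/1000 + 158900×170.13/1000 + 230000×127.51/1000 + 207700×10.40/1000
= 962.14 + 19623.30 + 27807.24 + 27033.66 + 29327.30 + 2160.08 = 106913.71.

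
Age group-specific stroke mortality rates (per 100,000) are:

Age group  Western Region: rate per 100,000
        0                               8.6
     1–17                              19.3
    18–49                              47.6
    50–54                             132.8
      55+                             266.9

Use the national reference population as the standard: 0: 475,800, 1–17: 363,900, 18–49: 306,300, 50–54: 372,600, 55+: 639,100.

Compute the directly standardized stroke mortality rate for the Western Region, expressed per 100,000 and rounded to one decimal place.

113.9

Standard total = 2,157,700; weights = 0.2205, 0.1687, 0.1420, 0.1727, 0.2962.
Standardized rate: 0.2205×8.6 + 0.1687×19.3 + 0.1420×47.6 + 0.1727×132.8 + 0.2962×266.9 = 113.8954 per 100,000.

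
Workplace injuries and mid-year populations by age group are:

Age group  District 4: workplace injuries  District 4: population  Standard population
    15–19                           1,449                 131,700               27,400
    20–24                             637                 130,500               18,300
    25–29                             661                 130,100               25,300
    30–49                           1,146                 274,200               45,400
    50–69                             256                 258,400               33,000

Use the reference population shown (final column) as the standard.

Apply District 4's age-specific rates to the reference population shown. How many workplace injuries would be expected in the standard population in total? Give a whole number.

742

Age-specific rates per 10,000 for District 4: 110.02, 48.81, 50.81, 41.79, 9.91.
Expected workplace injuries = Σ (standard pop × age-specific rate ÷ 10,000)
= 27,400×110.02/10,000 + 18,300×48.81/10,000 + 25,300×50.81/10,000 + 45,400×41.79/10,000 + 33,000×9.91/10,000
= 301.46 + 89.33 + 128.54 + 189.75 + 32.69 = 741.77.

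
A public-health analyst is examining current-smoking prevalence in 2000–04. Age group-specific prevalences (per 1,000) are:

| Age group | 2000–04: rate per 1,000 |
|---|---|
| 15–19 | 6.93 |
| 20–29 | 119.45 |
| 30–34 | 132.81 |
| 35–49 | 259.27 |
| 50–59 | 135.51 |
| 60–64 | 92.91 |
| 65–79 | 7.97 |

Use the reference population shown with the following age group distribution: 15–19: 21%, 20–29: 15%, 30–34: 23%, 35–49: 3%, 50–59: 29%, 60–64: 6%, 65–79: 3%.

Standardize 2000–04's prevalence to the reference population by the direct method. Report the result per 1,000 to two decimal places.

102.81

Standard weights: 0.21, 0.15, 0.23, 0.03, 0.29, 0.06, 0.03.
Standardized rate: 0.2100×6.93 + 0.1500×119.45 + 0.2300×132.81 + 0.0300×259.27 + 0.2900×135.51 + 0.0600×92.91 + 0.0300×7.97 = 102.8088 per 1,000.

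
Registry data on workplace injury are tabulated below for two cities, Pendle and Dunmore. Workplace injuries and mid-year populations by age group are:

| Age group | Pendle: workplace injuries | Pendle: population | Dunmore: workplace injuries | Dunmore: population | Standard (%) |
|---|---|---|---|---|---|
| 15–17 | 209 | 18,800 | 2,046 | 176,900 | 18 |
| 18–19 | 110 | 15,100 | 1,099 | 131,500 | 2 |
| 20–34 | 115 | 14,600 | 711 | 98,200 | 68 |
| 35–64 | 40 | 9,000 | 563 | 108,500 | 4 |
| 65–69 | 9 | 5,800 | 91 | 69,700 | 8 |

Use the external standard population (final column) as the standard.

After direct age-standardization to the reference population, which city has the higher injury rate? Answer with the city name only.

Pendle

Age-specific rates per 10,000 for Pendle: 111.17, 72.85, 78.77, 44.44, 15.52.
For Dunmore: 115.66, 83.57, 72.40, 51.89, 13.06.
Standard weights: 0.18, 0.02, 0.68, 0.04, 0.08.
Pendle: 0.1800×111.17 + 0.0200×72.85 + 0.6800×78.77 + 0.0400×44.44 + 0.0800×15.52 = 78.0484 per 10,000.
Dunmore: 0.1800×115.66 + 0.0200×83.57 + 0.6800×72.40 + 0.0400×51.89 + 0.0800×13.06 = 74.8443 per 10,000.
The crude rates (76.30 vs 77.12) would put Dunmore higher, but that reflects its age composition; once standardized to a common age structure, Pendle has the higher underlying rate.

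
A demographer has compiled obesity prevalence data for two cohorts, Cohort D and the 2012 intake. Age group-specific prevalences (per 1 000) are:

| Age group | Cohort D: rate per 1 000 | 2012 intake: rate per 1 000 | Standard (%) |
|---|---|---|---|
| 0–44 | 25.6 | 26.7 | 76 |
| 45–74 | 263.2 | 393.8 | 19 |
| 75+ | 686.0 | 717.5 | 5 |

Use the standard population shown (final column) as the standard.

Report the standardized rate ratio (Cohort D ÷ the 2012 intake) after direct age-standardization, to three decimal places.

Standard weights: 0.76, 0.19, 0.05.
Cohort D: 0.7600×25.6 + 0.1900×263.2 + 0.0500×686.0 = 103.7640 per 1 000.
The 2012 intake: 0.7600×26.7 + 0.1900×393.8 + 0.0500×717.5 = 130.9890 per 1 000.
Ratio = 103.7640 ÷ 130.9890 = 0.79216.

0.792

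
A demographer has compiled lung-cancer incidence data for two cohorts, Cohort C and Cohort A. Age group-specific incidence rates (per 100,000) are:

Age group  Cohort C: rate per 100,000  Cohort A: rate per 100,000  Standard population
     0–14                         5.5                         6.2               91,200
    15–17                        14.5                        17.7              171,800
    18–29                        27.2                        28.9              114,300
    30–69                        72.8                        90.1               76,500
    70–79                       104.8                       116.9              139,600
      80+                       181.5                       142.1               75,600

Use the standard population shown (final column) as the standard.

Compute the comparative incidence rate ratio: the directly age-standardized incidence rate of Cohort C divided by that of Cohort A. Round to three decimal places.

0.979

Standard total = 669,000; weights = 0.1363, 0.2568, 0.1709, 0.1143, 0.2087, 0.1130.
Cohort C: 0.1363×5.5 + 0.2568×14.5 + 0.1709×27.2 + 0.1143×72.8 + 0.2087×104.8 + 0.1130×181.5 = 59.8241 per 100,000.
Cohort A: 0.1363×6.2 + 0.2568×17.7 + 0.1709×28.9 + 0.1143×90.1 + 0.2087×116.9 + 0.1130×142.1 = 61.0825 per 100,000.
Ratio = 59.8241 ÷ 61.0825 = 0.97940.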